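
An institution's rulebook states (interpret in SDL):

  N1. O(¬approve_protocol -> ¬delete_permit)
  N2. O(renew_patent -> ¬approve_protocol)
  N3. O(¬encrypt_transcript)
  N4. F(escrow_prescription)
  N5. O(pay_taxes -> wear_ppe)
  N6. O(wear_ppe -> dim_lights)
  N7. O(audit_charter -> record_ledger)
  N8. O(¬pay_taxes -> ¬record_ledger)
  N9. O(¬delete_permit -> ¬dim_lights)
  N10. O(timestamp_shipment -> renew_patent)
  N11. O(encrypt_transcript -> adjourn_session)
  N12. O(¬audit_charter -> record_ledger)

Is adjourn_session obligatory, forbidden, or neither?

Premise 11 is O(encrypt_transcript -> adjourn_session), but O(encrypt_transcript) is not derivable from the premises, so it does not yield O(adjourn_session).
No premise or chain of K-axiom applications forces O(adjourn_session), and none forces O(¬adjourn_session). So adjourn_session is neither obligatory nor forbidden under these norms.

Neither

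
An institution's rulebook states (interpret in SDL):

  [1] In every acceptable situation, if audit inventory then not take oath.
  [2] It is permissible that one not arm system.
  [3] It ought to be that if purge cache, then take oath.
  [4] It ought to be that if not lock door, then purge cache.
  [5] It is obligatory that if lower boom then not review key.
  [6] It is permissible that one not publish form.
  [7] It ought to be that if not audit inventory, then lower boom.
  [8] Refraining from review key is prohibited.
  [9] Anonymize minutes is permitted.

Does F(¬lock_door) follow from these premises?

Yes

Premise 8, F(¬review_key), is equivalent to O(review_key).
Premise 5 is O(lower_boom → ¬review_key); contrapositively O(review_key → ¬lower_boom). Since O(review_key) holds, K gives O(¬lower_boom).
The contrapositive of premise 7 (O(¬audit_inventory → lower_boom)) is O(¬lower_boom → audit_inventory), and O(¬lower_boom) is already established, so O(audit_inventory).
From O(audit_inventory) and premise 1, O(audit_inventory → ¬take_oath), we obtain O(¬take_oath).
Premise 3 is O(purge_cache → take_oath); contrapositively O(¬take_oath → ¬purge_cache). Since O(¬take_oath) holds, K gives O(¬purge_cache).
Premise 4 is O(¬lock_door → purge_cache); contrapositively O(¬purge_cache → lock_door). Since O(¬purge_cache) holds, K gives O(lock_door).
Premises 2, 6, 9 do not contribute to this derivation.
So O(lock_door) holds, i.e. F(¬lock_door). The claim follows.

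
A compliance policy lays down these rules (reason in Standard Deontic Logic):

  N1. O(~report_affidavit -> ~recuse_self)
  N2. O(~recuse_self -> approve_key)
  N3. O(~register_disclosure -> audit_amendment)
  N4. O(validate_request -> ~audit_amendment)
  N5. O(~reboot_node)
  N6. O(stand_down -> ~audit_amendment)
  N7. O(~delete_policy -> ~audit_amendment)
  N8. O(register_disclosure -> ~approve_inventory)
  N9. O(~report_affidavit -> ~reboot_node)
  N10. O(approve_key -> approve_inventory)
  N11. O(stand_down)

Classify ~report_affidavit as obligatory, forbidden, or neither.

Forbidden

From premise 11 we have O(stand_down).
Applying K to premise 6 (O(stand_down -> ~audit_amendment)) and O(stand_down) yields O(~audit_amendment).
Premise 3 is O(~register_disclosure -> audit_amendment); contrapositively O(~audit_amendment -> register_disclosure). Since O(~audit_amendment) holds, K gives O(register_disclosure).
Applying K to premise 8 (O(register_disclosure -> ~approve_inventory)) and O(register_disclosure) yields O(~approve_inventory).
Premise 10, O(approve_key -> approve_inventory), contraposes to O(~approve_inventory -> ~approve_key); with O(~approve_inventory) we get O(~approve_key).
The contrapositive of premise 2 (O(~recuse_self -> approve_key)) is O(~approve_key -> recuse_self), and O(~approve_key) is already established, so O(recuse_self).
Premise 1 is O(~report_affidavit -> ~recuse_self); contrapositively O(recuse_self -> report_affidavit). Since O(recuse_self) holds, K gives O(report_affidavit).
Premises 4, 5, 7, 9 do not contribute to this derivation.
Thus O(report_affidavit), which is F(~report_affidavit): ~report_affidavit is forbidden.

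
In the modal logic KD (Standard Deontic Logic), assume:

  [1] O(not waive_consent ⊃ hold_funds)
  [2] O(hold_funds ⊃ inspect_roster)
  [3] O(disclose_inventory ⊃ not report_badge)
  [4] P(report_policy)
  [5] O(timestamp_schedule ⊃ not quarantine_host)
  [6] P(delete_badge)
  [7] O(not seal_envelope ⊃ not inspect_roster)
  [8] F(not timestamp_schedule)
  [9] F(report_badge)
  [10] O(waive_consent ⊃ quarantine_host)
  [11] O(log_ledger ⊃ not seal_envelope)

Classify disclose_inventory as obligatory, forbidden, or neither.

Premise 3 is O(disclose_inventory ⊃ not report_badge); even if O(not report_badge) held, inferring O(disclose_inventory) would be affirming the consequent — invalid.
No premise or chain of K-axiom applications forces O(disclose_inventory), and none forces O(not disclose_inventory). So disclose_inventory is neither obligatory nor forbidden under these norms.

Neither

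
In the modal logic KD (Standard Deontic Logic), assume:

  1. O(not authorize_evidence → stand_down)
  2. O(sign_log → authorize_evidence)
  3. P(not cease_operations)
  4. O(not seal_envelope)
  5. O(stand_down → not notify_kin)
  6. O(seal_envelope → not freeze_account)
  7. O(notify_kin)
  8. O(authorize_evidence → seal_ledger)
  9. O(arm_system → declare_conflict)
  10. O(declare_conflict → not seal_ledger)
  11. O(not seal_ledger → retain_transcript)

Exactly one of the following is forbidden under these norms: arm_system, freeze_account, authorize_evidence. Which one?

Premise 7 states O(notify_kin) outright.
Premise 5 is O(stand_down → not notify_kin); contrapositively O(notify_kin → not stand_down). Since O(notify_kin) holds, K gives O(not stand_down).
Premise 1 is O(not authorize_evidence → stand_down); contrapositively O(not stand_down → authorize_evidence). Since O(not stand_down) holds, K gives O(authorize_evidence).
Premise 8 is O(authorize_evidence → seal_ledger); since O(authorize_evidence), deontic closure gives O(seal_ledger).
Premise 10, O(declare_conflict → not seal_ledger), contraposes to O(seal_ledger → not declare_conflict); with O(seal_ledger) we get O(not declare_conflict).
The contrapositive of premise 9 (O(arm_system → declare_conflict)) is O(not declare_conflict → not arm_system), and O(not declare_conflict) is already established, so O(not arm_system).
So O(not arm_system) holds, i.e. arm_system is forbidden. None of the other listed options is forbidden under the premises.

arm_system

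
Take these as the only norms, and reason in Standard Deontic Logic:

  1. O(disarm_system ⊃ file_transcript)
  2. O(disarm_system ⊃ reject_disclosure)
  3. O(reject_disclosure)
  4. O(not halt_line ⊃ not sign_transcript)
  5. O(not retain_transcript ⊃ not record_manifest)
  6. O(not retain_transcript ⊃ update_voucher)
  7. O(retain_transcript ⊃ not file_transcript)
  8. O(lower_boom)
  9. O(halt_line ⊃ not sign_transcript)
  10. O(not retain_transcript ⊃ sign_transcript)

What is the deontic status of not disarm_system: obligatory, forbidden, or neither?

Obligatory

By case analysis on halt_line: premise 9 gives O(halt_line ⊃ not sign_transcript) and premise 4 gives O(not halt_line ⊃ not sign_transcript), so O(not sign_transcript) either way.
Premise 10 is O(not retain_transcript ⊃ sign_transcript); contrapositively O(not sign_transcript ⊃ retain_transcript). Since O(not sign_transcript) holds, K gives O(retain_transcript).
Premise 7 is O(retain_transcript ⊃ not file_transcript); since O(retain_transcript), deontic closure gives O(not file_transcript).
Premise 1, O(disarm_system ⊃ file_transcript), contraposes to O(not file_transcript ⊃ not disarm_system); with O(not file_transcript) we get O(not disarm_system).
Premises 2, 3, 5, 6, 8 do not contribute to this derivation.
Hence not disarm_system is obligatory.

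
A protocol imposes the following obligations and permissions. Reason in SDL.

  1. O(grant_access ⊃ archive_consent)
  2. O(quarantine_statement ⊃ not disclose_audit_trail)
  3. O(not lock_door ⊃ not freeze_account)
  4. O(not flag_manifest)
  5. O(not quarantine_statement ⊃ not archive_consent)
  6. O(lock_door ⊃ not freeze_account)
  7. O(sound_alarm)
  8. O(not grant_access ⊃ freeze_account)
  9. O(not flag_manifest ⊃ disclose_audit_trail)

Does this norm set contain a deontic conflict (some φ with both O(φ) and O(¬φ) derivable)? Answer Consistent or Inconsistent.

Inconsistent

By case analysis on lock_door: premise 6 gives O(lock_door ⊃ not freeze_account) and premise 3 gives O(not lock_door ⊃ not freeze_account), so O(not freeze_account) either way.
The contrapositive of premise 8 (O(not grant_access ⊃ freeze_account)) is O(not freeze_account ⊃ grant_access), and O(not freeze_account) is already established, so O(grant_access).
With premise 1, O(grant_access ⊃ archive_consent), the K-axiom yields O(archive_consent).
Premise 5 is O(not quarantine_statement ⊃ not archive_consent); contrapositively O(archive_consent ⊃ quarantine_statement). Since O(archive_consent) holds, K gives O(quarantine_statement).
With premise 2, O(quarantine_statement ⊃ not disclose_audit_trail), the K-axiom yields O(not disclose_audit_trail).
The contrapositive of premise 9 (O(not flag_manifest ⊃ disclose_audit_trail)) is O(not disclose_audit_trail ⊃ flag_manifest), and O(not disclose_audit_trail) is already established, so O(flag_manifest).
Yet premise 4 states O(not flag_manifest).
We now have both O(flag_manifest) and O(not flag_manifest) — flag_manifest is simultaneously obligatory and forbidden, violating the D-axiom.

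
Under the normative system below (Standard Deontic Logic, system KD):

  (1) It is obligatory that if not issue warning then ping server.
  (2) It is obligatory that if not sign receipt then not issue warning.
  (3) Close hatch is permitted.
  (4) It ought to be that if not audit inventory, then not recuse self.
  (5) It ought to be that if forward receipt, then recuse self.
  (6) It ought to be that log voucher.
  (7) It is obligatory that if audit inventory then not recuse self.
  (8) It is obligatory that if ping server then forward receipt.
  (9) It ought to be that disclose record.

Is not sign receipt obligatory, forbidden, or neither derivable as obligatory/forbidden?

By case analysis on ¬audit_inventory: premise 4 gives O(¬audit_inventory → ¬recuse_self) and premise 7 gives O(audit_inventory → ¬recuse_self), so O(¬recuse_self) either way.
The contrapositive of premise 5 (O(forward_receipt → recuse_self)) is O(¬recuse_self → ¬forward_receipt), and O(¬recuse_self) is already established, so O(¬forward_receipt).
Premise 8, O(ping_server → forward_receipt), contraposes to O(¬forward_receipt → ¬ping_server); with O(¬forward_receipt) we get O(¬ping_server).
The contrapositive of premise 1 (O(¬issue_warning → ping_server)) is O(¬ping_server → issue_warning), and O(¬ping_server) is already established, so O(issue_warning).
The contrapositive of premise 2 (O(¬sign_receipt → ¬issue_warning)) is O(issue_warning → sign_receipt), and O(issue_warning) is already established, so O(sign_receipt).
Premises 3, 6, 9 do not contribute to this derivation.
Thus O(sign_receipt), which is F(¬sign_receipt): ¬sign_receipt is forbidden.

Forbidden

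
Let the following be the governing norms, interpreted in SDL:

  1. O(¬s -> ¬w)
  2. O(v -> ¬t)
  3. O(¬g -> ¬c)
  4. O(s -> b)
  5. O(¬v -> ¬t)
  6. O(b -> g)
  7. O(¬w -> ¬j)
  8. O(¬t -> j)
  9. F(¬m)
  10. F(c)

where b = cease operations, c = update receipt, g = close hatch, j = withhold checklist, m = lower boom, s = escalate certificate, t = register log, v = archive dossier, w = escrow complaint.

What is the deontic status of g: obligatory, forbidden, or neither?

Obligatory

By case analysis on ¬v: premise 5 gives O(¬v -> ¬t) and premise 2 gives O(v -> ¬t), so O(¬t) either way.
With premise 8, O(¬t -> j), the K-axiom yields O(j).
The contrapositive of premise 7 (O(¬w -> ¬j)) is O(j -> w), and O(j) is already established, so O(w).
The contrapositive of premise 1 (O(¬s -> ¬w)) is O(w -> s), and O(w) is already established, so O(s).
Premise 4 is O(s -> b); since O(s), deontic closure gives O(b).
From O(b) and premise 6, O(b -> g), we obtain O(g).
Premises 3, 9, 10 do not contribute to this derivation.
Hence g is obligatory.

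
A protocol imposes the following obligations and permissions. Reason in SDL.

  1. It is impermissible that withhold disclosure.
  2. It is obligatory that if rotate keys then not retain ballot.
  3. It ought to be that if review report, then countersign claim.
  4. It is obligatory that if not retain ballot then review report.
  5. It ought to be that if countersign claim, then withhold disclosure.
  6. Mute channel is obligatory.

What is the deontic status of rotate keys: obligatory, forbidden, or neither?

Forbidden

Premise 1, F(withhold_disclosure), is equivalent to O(¬withhold_disclosure).
Premise 5, O(countersign_claim → withhold_disclosure), contraposes to O(¬withhold_disclosure → ¬countersign_claim); with O(¬withhold_disclosure) we get O(¬countersign_claim).
Premise 3, O(review_report → countersign_claim), contraposes to O(¬countersign_claim → ¬review_report); with O(¬countersign_claim) we get O(¬review_report).
Premise 4, O(¬retain_ballot → review_report), contraposes to O(¬review_report → retain_ballot); with O(¬review_report) we get O(retain_ballot).
Premise 2 is O(rotate_keys → ¬retain_ballot); contrapositively O(retain_ballot → ¬rotate_keys). Since O(retain_ballot) holds, K gives O(¬rotate_keys).
Premise 6 does not contribute to this derivation.
Thus O(¬rotate_keys), which is F(rotate_keys): rotate_keys is forbidden.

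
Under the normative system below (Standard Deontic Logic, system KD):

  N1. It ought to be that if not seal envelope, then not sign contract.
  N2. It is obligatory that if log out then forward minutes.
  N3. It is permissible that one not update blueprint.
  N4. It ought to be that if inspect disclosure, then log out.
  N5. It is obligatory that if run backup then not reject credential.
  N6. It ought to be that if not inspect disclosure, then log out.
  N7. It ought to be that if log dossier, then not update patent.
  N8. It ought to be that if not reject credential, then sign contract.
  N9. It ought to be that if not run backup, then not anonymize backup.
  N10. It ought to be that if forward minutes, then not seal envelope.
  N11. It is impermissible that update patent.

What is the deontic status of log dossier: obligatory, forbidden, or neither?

Neither

Premise 7 is O(log_dossier → ¬update_patent); even if O(¬update_patent) held, inferring O(log_dossier) would be affirming the consequent — invalid.
No premise or chain of K-axiom applications forces O(log_dossier), and none forces O(¬log_dossier). So log_dossier is neither obligatory nor forbidden under these norms.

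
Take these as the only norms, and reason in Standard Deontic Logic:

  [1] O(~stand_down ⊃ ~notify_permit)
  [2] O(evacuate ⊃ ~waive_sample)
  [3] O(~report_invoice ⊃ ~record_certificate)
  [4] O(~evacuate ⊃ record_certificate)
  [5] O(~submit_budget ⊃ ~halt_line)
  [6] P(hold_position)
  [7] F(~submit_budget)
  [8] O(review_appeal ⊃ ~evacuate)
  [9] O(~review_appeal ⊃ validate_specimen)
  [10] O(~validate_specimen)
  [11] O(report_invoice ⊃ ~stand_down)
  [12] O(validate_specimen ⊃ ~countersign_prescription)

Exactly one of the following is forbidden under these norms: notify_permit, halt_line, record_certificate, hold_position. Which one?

notify_permit

Premise 10 gives O(~validate_specimen).
Premise 9 is O(~review_appeal ⊃ validate_specimen); contrapositively O(~validate_specimen ⊃ review_appeal). Since O(~validate_specimen) holds, K gives O(review_appeal).
Premise 8 is O(review_appeal ⊃ ~evacuate); since O(review_appeal), deontic closure gives O(~evacuate).
Premise 4 is O(~evacuate ⊃ record_certificate); since O(~evacuate), deontic closure gives O(record_certificate).
Premise 3 is O(~report_invoice ⊃ ~record_certificate); contrapositively O(record_certificate ⊃ report_invoice). Since O(record_certificate) holds, K gives O(report_invoice).
Applying K to premise 11 (O(report_invoice ⊃ ~stand_down)) and O(report_invoice) yields O(~stand_down).
From O(~stand_down) and premise 1, O(~stand_down ⊃ ~notify_permit), we obtain O(~notify_permit).
So O(~notify_permit) holds, i.e. notify_permit is forbidden. None of the other listed options is forbidden under the premises.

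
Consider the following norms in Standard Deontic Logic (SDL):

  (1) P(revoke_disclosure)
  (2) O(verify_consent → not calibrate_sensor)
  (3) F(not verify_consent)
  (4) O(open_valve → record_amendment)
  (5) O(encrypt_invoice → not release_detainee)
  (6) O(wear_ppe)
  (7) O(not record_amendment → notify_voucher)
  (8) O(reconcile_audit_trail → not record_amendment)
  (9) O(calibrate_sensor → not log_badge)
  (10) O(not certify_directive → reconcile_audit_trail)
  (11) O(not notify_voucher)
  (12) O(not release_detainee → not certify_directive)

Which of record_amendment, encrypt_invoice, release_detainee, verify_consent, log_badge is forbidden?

encrypt_invoice

Premise 11 gives O(not notify_voucher).
Premise 7, O(not record_amendment → notify_voucher), contraposes to O(not notify_voucher → record_amendment); with O(not notify_voucher) we get O(record_amendment).
Premise 8, O(reconcile_audit_trail → not record_amendment), contraposes to O(record_amendment → not reconcile_audit_trail); with O(record_amendment) we get O(not reconcile_audit_trail).
The contrapositive of premise 10 (O(not certify_directive → reconcile_audit_trail)) is O(not reconcile_audit_trail → certify_directive), and O(not reconcile_audit_trail) is already established, so O(certify_directive).
Premise 12, O(not release_detainee → not certify_directive), contraposes to O(certify_directive → release_detainee); with O(certify_directive) we get O(release_detainee).
Premise 5, O(encrypt_invoice → not release_detainee), contraposes to O(release_detainee → not encrypt_invoice); with O(release_detainee) we get O(not encrypt_invoice).
So O(not encrypt_invoice) holds, i.e. encrypt_invoice is forbidden. None of the other listed options is forbidden under the premises.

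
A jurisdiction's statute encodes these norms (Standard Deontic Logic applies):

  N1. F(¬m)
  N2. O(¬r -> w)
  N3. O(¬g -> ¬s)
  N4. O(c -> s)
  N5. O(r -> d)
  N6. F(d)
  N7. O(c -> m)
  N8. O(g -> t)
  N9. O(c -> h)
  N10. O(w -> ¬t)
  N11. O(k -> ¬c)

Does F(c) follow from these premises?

Yes

Premise 6 is F(d), i.e. O(¬d).
The contrapositive of premise 5 (O(r -> d)) is O(¬d -> ¬r), and O(¬d) is already established, so O(¬r).
Applying K to premise 2 (O(¬r -> w)) and O(¬r) yields O(w).
Premise 10 is O(w -> ¬t); since O(w), deontic closure gives O(¬t).
Premise 8, O(g -> t), contraposes to O(¬t -> ¬g); with O(¬t) we get O(¬g).
From O(¬g) and premise 3, O(¬g -> ¬s), we obtain O(¬s).
Premise 4, O(c -> s), contraposes to O(¬s -> ¬c); with O(¬s) we get O(¬c).
Premises 1, 7, 9, 11 do not contribute to this derivation.
So O(¬c) holds, i.e. F(c). The claim follows.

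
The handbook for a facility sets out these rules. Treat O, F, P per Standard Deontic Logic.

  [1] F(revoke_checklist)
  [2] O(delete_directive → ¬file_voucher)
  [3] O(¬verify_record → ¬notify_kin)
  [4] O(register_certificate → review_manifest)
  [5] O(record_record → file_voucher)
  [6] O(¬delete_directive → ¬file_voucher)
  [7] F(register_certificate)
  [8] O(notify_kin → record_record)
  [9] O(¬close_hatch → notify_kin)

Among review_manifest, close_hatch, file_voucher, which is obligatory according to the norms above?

By case analysis on delete_directive: premise 2 gives O(delete_directive → ¬file_voucher) and premise 6 gives O(¬delete_directive → ¬file_voucher), so O(¬file_voucher) either way.
Premise 5, O(record_record → file_voucher), contraposes to O(¬file_voucher → ¬record_record); with O(¬file_voucher) we get O(¬record_record).
The contrapositive of premise 8 (O(notify_kin → record_record)) is O(¬record_record → ¬notify_kin), and O(¬record_record) is already established, so O(¬notify_kin).
Premise 9, O(¬close_hatch → notify_kin), contraposes to O(¬notify_kin → close_hatch); with O(¬notify_kin) we get O(close_hatch).
So O(close_hatch) holds — close_hatch is obligatory. None of the other listed options is made obligatory by any chain of premises.

close_hatch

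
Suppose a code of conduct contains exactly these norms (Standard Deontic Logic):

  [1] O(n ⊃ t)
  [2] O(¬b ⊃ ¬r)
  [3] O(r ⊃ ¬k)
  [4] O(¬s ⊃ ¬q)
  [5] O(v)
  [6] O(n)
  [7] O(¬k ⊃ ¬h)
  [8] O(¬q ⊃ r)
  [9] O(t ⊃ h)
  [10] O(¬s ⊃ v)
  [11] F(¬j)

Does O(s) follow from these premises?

From premise 6 we have O(n).
From O(n) and premise 1, O(n ⊃ t), we obtain O(t).
Applying K to premise 9 (O(t ⊃ h)) and O(t) yields O(h).
Premise 7 is O(¬k ⊃ ¬h); contrapositively O(h ⊃ k). Since O(h) holds, K gives O(k).
The contrapositive of premise 3 (O(r ⊃ ¬k)) is O(k ⊃ ¬r), and O(k) is already established, so O(¬r).
The contrapositive of premise 8 (O(¬q ⊃ r)) is O(¬r ⊃ q), and O(¬r) is already established, so O(q).
Premise 4, O(¬s ⊃ ¬q), contraposes to O(q ⊃ s); with O(q) we get O(s).
Premises 2, 5, 10, 11 do not contribute to this derivation.
So O(s) follows.

Yes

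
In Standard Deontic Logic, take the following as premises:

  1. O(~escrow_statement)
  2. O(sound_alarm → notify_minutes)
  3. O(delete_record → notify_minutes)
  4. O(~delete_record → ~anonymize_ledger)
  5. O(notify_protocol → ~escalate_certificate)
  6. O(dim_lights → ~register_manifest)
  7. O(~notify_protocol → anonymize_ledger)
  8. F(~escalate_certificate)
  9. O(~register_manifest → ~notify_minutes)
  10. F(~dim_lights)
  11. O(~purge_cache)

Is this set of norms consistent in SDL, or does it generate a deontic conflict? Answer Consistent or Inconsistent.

F(~escalate_certificate) at premise 8 means O(escalate_certificate).
Premise 5 is O(notify_protocol → ~escalate_certificate); contrapositively O(escalate_certificate → ~notify_protocol). Since O(escalate_certificate) holds, K gives O(~notify_protocol).
From O(~notify_protocol) and premise 7, O(~notify_protocol → anonymize_ledger), we obtain O(anonymize_ledger).
Premise 4 is O(~delete_record → ~anonymize_ledger); contrapositively O(anonymize_ledger → delete_record). Since O(anonymize_ledger) holds, K gives O(delete_record).
From O(delete_record) and premise 3, O(delete_record → notify_minutes), we obtain O(notify_minutes).
The contrapositive of premise 9 (O(~register_manifest → ~notify_minutes)) is O(notify_minutes → register_manifest), and O(notify_minutes) is already established, so O(register_manifest).
Premise 6, O(dim_lights → ~register_manifest), contraposes to O(register_manifest → ~dim_lights); with O(register_manifest) we get O(~dim_lights).
However, F(~dim_lights) at premise 10 amounts to O(dim_lights).
We now have both O(~dim_lights) and O(dim_lights) — dim_lights is simultaneously obligatory and forbidden, violating the D-axiom.

Inconsistent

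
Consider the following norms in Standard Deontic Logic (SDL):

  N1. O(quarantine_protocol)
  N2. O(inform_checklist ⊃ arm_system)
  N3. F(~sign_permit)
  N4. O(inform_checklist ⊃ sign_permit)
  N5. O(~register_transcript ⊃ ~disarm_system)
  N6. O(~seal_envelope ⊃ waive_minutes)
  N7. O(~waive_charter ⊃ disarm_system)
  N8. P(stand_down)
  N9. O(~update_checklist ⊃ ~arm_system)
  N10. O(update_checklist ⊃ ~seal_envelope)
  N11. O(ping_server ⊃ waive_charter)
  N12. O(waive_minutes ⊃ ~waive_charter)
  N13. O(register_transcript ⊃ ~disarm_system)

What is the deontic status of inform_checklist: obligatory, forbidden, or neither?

Forbidden

Premises 13 and 5 cover both cases: O(register_transcript ⊃ ~disarm_system) and O(~register_transcript ⊃ ~disarm_system). Since register_transcript ∨ ~register_transcript is a tautology, O(~disarm_system) follows.
The contrapositive of premise 7 (O(~waive_charter ⊃ disarm_system)) is O(~disarm_system ⊃ waive_charter), and O(~disarm_system) is already established, so O(waive_charter).
The contrapositive of premise 12 (O(waive_minutes ⊃ ~waive_charter)) is O(waive_charter ⊃ ~waive_minutes), and O(waive_charter) is already established, so O(~waive_minutes).
Premise 6, O(~seal_envelope ⊃ waive_minutes), contraposes to O(~waive_minutes ⊃ seal_envelope); with O(~waive_minutes) we get O(seal_envelope).
Premise 10, O(update_checklist ⊃ ~seal_envelope), contraposes to O(seal_envelope ⊃ ~update_checklist); with O(seal_envelope) we get O(~update_checklist).
From O(~update_checklist) and premise 9, O(~update_checklist ⊃ ~arm_system), we obtain O(~arm_system).
Premise 2 is O(inform_checklist ⊃ arm_system); contrapositively O(~arm_system ⊃ ~inform_checklist). Since O(~arm_system) holds, K gives O(~inform_checklist).
Premises 1, 3, 4, 8, 11 do not contribute to this derivation.
Thus O(~inform_checklist), which is F(inform_checklist): inform_checklist is forbidden.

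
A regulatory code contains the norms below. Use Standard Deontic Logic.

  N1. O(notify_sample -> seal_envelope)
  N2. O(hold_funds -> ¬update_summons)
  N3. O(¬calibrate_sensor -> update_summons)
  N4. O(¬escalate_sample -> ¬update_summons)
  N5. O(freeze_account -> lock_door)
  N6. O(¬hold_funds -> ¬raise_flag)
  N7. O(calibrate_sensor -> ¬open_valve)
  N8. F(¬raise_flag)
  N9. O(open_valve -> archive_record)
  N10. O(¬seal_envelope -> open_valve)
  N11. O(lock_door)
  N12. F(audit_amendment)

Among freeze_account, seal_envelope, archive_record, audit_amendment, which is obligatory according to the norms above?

seal_envelope

F(¬raise_flag) at premise 8 means O(raise_flag).
Premise 6, O(¬hold_funds -> ¬raise_flag), contraposes to O(raise_flag -> hold_funds); with O(raise_flag) we get O(hold_funds).
Applying K to premise 2 (O(hold_funds -> ¬update_summons)) and O(hold_funds) yields O(¬update_summons).
The contrapositive of premise 3 (O(¬calibrate_sensor -> update_summons)) is O(¬update_summons -> calibrate_sensor), and O(¬update_summons) is already established, so O(calibrate_sensor).
With premise 7, O(calibrate_sensor -> ¬open_valve), the K-axiom yields O(¬open_valve).
The contrapositive of premise 10 (O(¬seal_envelope -> open_valve)) is O(¬open_valve -> seal_envelope), and O(¬open_valve) is already established, so O(seal_envelope).
So O(seal_envelope) holds — seal_envelope is obligatory. None of the other listed options is made obligatory by any chain of premises.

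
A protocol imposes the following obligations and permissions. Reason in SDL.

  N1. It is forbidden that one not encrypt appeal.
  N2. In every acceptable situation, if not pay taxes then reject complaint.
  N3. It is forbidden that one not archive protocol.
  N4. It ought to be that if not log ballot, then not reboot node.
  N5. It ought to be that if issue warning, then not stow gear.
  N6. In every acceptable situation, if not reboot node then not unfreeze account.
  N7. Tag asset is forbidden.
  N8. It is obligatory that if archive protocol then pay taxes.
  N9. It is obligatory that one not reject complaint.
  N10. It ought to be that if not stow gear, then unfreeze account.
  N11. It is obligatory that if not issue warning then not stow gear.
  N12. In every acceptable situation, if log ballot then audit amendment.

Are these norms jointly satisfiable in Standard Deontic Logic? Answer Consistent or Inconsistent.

Consistent

Premise 2 is O(¬pay_taxes → reject_complaint), but O(¬pay_taxes) is not derivable from the premises, so it does not yield O(reject_complaint).
So O(reject_complaint) is not derivable, and the apparent clash with O(¬reject_complaint) does not arise.
A world satisfying every obligation exists (e.g. archive_protocol=true, audit_amendment=true, encrypt_appeal=true, issue_warning=false, log_ballot=true, pay_taxes=true, reboot_node=true, reject_complaint=false, stow_gear=false, tag_asset=false, unfreeze_account=true); no atom is both obligatory and forbidden, so the set is consistent.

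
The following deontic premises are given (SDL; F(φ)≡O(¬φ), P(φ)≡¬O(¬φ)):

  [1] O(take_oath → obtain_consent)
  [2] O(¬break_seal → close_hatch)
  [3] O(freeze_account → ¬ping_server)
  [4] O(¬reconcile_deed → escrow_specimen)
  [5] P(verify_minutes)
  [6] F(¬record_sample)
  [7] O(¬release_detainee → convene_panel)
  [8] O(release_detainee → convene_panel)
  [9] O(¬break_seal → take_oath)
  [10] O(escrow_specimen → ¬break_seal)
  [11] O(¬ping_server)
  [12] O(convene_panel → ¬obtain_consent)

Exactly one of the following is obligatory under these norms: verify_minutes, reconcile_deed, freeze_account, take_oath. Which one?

Premises 8 and 7 are O(release_detainee → convene_panel) and O(¬release_detainee → convene_panel); every ideal world satisfies release_detainee or ¬release_detainee, so in either case convene_panel holds — hence O(convene_panel).
From O(convene_panel) and premise 12, O(convene_panel → ¬obtain_consent), we obtain O(¬obtain_consent).
Premise 1 is O(take_oath → obtain_consent); contrapositively O(¬obtain_consent → ¬take_oath). Since O(¬obtain_consent) holds, K gives O(¬take_oath).
The contrapositive of premise 9 (O(¬break_seal → take_oath)) is O(¬take_oath → break_seal), and O(¬take_oath) is already established, so O(break_seal).
Premise 10 is O(escrow_specimen → ¬break_seal); contrapositively O(break_seal → ¬escrow_specimen). Since O(break_seal) holds, K gives O(¬escrow_specimen).
The contrapositive of premise 4 (O(¬reconcile_deed → escrow_specimen)) is O(¬escrow_specimen → reconcile_deed), and O(¬escrow_specimen) is already established, so O(reconcile_deed).
So O(reconcile_deed) holds — reconcile_deed is obligatory. None of the other listed options is made obligatory by any chain of premises.

reconcile_deed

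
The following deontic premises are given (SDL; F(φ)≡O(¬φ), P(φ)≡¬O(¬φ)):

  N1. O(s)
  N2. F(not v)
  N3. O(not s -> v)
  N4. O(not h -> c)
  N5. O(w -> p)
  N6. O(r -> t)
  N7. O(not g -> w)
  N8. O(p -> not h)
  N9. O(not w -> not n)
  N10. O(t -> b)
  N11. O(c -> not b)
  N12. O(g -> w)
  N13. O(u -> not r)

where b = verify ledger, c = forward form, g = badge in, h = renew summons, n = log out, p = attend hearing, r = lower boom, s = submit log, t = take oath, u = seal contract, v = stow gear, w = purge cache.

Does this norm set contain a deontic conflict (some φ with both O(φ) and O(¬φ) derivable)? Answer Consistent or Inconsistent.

Premise 3 is O(not s -> v); even if O(v) held, inferring O(not s) would be affirming the consequent — invalid.
So O(not s) is not derivable, and the apparent clash with O(s) does not arise.
A world satisfying every obligation exists (e.g. b=false, c=true, g=false, h=false, n=false, p=true, r=false, s=true, t=false, u=false, v=true, w=true); no atom is both obligatory and forbidden, so the set is consistent.

Consistent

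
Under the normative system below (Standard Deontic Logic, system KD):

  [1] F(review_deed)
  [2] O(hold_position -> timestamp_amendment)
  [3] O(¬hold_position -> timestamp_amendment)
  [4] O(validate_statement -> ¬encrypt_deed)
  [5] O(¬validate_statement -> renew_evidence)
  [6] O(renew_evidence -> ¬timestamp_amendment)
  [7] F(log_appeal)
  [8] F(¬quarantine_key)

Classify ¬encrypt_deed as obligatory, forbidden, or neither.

Obligatory

Premises 3 and 2 cover both cases: O(¬hold_position -> timestamp_amendment) and O(hold_position -> timestamp_amendment). Since ¬hold_position ∨ hold_position is a tautology, O(timestamp_amendment) follows.
Premise 6 is O(renew_evidence -> ¬timestamp_amendment); contrapositively O(timestamp_amendment -> ¬renew_evidence). Since O(timestamp_amendment) holds, K gives O(¬renew_evidence).
Premise 5 is O(¬validate_statement -> renew_evidence); contrapositively O(¬renew_evidence -> validate_statement). Since O(¬renew_evidence) holds, K gives O(validate_statement).
With premise 4, O(validate_statement -> ¬encrypt_deed), the K-axiom yields O(¬encrypt_deed).
Premises 1, 7, 8 do not contribute to this derivation.
Hence ¬encrypt_deed is obligatory.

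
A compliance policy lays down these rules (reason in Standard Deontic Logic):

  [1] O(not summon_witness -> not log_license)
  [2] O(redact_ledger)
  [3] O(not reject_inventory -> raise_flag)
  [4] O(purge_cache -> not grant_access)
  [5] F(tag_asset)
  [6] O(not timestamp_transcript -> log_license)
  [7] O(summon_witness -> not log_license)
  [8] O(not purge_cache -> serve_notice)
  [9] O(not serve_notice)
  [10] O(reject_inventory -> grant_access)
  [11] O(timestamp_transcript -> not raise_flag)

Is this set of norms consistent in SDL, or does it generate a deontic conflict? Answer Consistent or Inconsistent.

Inconsistent

By case analysis on summon_witness: premise 7 gives O(summon_witness -> not log_license) and premise 1 gives O(not summon_witness -> not log_license), so O(not log_license) either way.
Premise 6 is O(not timestamp_transcript -> log_license); contrapositively O(not log_license -> timestamp_transcript). Since O(not log_license) holds, K gives O(timestamp_transcript).
Premise 11 is O(timestamp_transcript -> not raise_flag); since O(timestamp_transcript), deontic closure gives O(not raise_flag).
The contrapositive of premise 3 (O(not reject_inventory -> raise_flag)) is O(not raise_flag -> reject_inventory), and O(not raise_flag) is already established, so O(reject_inventory).
With premise 10, O(reject_inventory -> grant_access), the K-axiom yields O(grant_access).
Premise 4 is O(purge_cache -> not grant_access); contrapositively O(grant_access -> not purge_cache). Since O(grant_access) holds, K gives O(not purge_cache).
Applying K to premise 8 (O(not purge_cache -> serve_notice)) and O(not purge_cache) yields O(serve_notice).
Yet premise 9 states O(not serve_notice).
We now have both O(serve_notice) and O(not serve_notice) — serve_notice is simultaneously obligatory and forbidden, violating the D-axiom.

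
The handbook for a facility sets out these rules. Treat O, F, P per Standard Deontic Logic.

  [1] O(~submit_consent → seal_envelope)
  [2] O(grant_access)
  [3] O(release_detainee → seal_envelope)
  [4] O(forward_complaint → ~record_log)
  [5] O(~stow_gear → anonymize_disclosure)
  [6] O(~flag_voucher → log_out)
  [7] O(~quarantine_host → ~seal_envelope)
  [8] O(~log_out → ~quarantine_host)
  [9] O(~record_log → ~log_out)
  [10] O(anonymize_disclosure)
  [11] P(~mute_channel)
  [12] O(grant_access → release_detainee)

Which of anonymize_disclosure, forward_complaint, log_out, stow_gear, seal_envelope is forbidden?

From premise 2 we have O(grant_access).
Applying K to premise 12 (O(grant_access → release_detainee)) and O(grant_access) yields O(release_detainee).
Applying K to premise 3 (O(release_detainee → seal_envelope)) and O(release_detainee) yields O(seal_envelope).
The contrapositive of premise 7 (O(~quarantine_host → ~seal_envelope)) is O(seal_envelope → quarantine_host), and O(seal_envelope) is already established, so O(quarantine_host).
Premise 8 is O(~log_out → ~quarantine_host); contrapositively O(quarantine_host → log_out). Since O(quarantine_host) holds, K gives O(log_out).
Premise 9, O(~record_log → ~log_out), contraposes to O(log_out → record_log); with O(log_out) we get O(record_log).
The contrapositive of premise 4 (O(forward_complaint → ~record_log)) is O(record_log → ~forward_complaint), and O(record_log) is already established, so O(~forward_complaint).
So O(~forward_complaint) holds, i.e. forward_complaint is forbidden. None of the other listed options is forbidden under the premises.

forward_complaint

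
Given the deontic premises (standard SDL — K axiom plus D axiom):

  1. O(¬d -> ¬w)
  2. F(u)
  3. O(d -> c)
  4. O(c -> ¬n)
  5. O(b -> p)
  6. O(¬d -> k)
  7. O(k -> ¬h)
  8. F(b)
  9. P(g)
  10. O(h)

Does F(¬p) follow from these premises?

No

Premise 5 is O(b -> p), but O(b) is not derivable from the premises, so it does not yield O(p).
No other premise forces O(p). An ideal world satisfying every premise can still have ¬p true, so F(¬p) is not derivable.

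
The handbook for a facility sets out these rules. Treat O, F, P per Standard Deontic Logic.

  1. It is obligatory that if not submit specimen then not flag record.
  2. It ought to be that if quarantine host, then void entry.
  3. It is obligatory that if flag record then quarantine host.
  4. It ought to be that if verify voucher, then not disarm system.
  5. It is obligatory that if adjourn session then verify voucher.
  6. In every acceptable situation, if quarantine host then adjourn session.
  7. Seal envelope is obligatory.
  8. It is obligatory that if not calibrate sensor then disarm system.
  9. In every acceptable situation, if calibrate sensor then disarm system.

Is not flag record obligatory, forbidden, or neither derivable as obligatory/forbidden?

Premises 9 and 8 cover both cases: O(calibrate_sensor → disarm_system) and O(¬calibrate_sensor → disarm_system). Since calibrate_sensor ∨ ¬calibrate_sensor is a tautology, O(disarm_system) follows.
Premise 4 is O(verify_voucher → ¬disarm_system); contrapositively O(disarm_system → ¬verify_voucher). Since O(disarm_system) holds, K gives O(¬verify_voucher).
Premise 5, O(adjourn_session → verify_voucher), contraposes to O(¬verify_voucher → ¬adjourn_session); with O(¬verify_voucher) we get O(¬adjourn_session).
Premise 6 is O(quarantine_host → adjourn_session); contrapositively O(¬adjourn_session → ¬quarantine_host). Since O(¬adjourn_session) holds, K gives O(¬quarantine_host).
The contrapositive of premise 3 (O(flag_record → quarantine_host)) is O(¬quarantine_host → ¬flag_record), and O(¬quarantine_host) is already established, so O(¬flag_record).
Premises 1, 2, 7 do not contribute to this derivation.
Hence ¬flag_record is obligatory.

Obligatory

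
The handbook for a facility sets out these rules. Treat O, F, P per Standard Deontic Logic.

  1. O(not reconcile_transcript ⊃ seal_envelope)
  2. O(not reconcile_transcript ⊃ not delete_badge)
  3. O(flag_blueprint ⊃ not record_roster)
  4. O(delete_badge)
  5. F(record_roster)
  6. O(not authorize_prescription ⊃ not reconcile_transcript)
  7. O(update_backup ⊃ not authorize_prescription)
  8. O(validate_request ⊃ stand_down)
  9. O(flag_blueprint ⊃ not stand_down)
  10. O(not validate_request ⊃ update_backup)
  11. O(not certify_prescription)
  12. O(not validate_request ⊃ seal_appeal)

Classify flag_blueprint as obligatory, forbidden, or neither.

From premise 4 we have O(delete_badge).
Premise 2, O(not reconcile_transcript ⊃ not delete_badge), contraposes to O(delete_badge ⊃ reconcile_transcript); with O(delete_badge) we get O(reconcile_transcript).
Premise 6 is O(not authorize_prescription ⊃ not reconcile_transcript); contrapositively O(reconcile_transcript ⊃ authorize_prescription). Since O(reconcile_transcript) holds, K gives O(authorize_prescription).
Premise 7, O(update_backup ⊃ not authorize_prescription), contraposes to O(authorize_prescription ⊃ not update_backup); with O(authorize_prescription) we get O(not update_backup).
Premise 10, O(not validate_request ⊃ update_backup), contraposes to O(not update_backup ⊃ validate_request); with O(not update_backup) we get O(validate_request).
Premise 8 is O(validate_request ⊃ stand_down); since O(validate_request), deontic closure gives O(stand_down).
Premise 9, O(flag_blueprint ⊃ not stand_down), contraposes to O(stand_down ⊃ not flag_blueprint); with O(stand_down) we get O(not flag_blueprint).
Premises 1, 3, 5, 11, 12 do not contribute to this derivation.
Thus O(not flag_blueprint), which is F(flag_blueprint): flag_blueprint is forbidden.

Forbidden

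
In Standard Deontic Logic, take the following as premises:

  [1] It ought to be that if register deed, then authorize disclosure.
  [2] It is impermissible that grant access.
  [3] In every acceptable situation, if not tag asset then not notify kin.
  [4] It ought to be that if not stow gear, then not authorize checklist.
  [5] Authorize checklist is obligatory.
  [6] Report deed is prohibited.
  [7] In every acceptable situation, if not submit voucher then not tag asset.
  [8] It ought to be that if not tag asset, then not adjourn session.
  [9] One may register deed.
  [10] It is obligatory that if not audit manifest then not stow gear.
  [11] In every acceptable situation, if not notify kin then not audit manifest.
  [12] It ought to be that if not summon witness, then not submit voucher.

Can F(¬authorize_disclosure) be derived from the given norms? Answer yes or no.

No

Premise 1 is O(register_deed → authorize_disclosure), but O(register_deed) is not derivable from the premises (the permission P(register_deed) asserts only ¬O(¬register_deed), not O(register_deed)), so it does not yield O(authorize_disclosure).
No other premise forces O(authorize_disclosure). An ideal world satisfying every premise can still have ¬authorize_disclosure true, so F(¬authorize_disclosure) is not derivable.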